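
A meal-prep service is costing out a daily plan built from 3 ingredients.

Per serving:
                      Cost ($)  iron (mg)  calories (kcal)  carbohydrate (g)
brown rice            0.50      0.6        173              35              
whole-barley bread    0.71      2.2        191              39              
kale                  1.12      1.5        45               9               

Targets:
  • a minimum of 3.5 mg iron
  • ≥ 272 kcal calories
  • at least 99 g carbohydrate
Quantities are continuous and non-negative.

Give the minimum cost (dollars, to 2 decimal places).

$1.59

Let x1 = servings of brown rice, x2 = servings of whole-barley bread, x3 = servings of kale.
Minimise 0.5x1 + 0.71x2 + 1.12x3 with:
  0.6x1 + 2.2x2 + 1.5x3 ≥ 3.5   (iron)
  173x1 + 191x2 + 45x3 ≥ 272   (calories)
  35x1 + 39x2 + 9x3 ≥ 99   (carbohydrate)
  x1, x2, x3 ≥ 0.
At the optimum only brown rice, whole-barley bread are positive (kale = 0). The iron and carbohydrate requirements are met with equality.
Optimal quantities: brown rice = 1.517 servings, whole-barley bread = 1.177 servings.
Objective = 0.5·1.517 + 0.71·1.177 = 1.5942.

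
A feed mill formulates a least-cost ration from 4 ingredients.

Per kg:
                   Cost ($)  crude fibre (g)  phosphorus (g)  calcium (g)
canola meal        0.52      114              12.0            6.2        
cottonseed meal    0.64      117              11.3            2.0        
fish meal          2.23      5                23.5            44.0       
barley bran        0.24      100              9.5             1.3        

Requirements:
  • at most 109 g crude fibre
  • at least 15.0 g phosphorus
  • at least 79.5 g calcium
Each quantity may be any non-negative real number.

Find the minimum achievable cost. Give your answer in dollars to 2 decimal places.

$4.03

Let x1 = kg of canola meal, x2 = kg of cottonseed meal, x3 = kg of fish meal, x4 = kg of barley bran.
min 0.52x1 + 0.64x2 + 2.23x3 + 0.24x4 subject to:
  114x1 + 117x2 + 5x3 + 100x4 ≤ 109   (crude fibre)
  12x1 + 11.3x2 + 23.5x3 + 9.5x4 ≥ 15   (phosphorus)
  6.2x1 + 2x2 + 44x3 + 1.3x4 ≥ 79.5   (calcium)
  x1, x2, x3, x4 ≥ 0.
At the optimum only fish meal is positive (canola meal, cottonseed meal, barley bran = 0). There the calcium constraint is tight.
So fish meal = 1.807 kg.
Cost = 2.23·1.807 = 4.0296.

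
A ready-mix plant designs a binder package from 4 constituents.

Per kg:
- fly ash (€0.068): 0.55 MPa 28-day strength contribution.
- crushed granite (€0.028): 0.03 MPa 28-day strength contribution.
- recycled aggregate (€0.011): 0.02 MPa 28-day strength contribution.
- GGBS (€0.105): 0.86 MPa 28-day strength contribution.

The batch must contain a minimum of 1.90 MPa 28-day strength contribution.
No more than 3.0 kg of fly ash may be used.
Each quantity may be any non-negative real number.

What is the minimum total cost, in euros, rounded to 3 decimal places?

€0.232

Treat it as an LP. Let x1 = kg of fly ash, x2 = kg of crushed granite, x3 = kg of recycled aggregate, x4 = kg of GGBS.
min 0.068x1 + 0.028x2 + 0.011x3 + 0.105x4 with:
  0.55x1 + 0.03x2 + 0.02x3 + 0.86x4 ≥ 1.9   (28-day strength contribution)
  x1 ≤ 3
  x1, x2, x3, x4 ≥ 0.
The minimum-cost mix takes nothing from fly ash, crushed granite, recycled aggregate — only GGBS. Binding constraint: 28-day strength contribution.
So GGBS = 2.209 kg.
Hence cost = 0.105·2.209 = €0.23195.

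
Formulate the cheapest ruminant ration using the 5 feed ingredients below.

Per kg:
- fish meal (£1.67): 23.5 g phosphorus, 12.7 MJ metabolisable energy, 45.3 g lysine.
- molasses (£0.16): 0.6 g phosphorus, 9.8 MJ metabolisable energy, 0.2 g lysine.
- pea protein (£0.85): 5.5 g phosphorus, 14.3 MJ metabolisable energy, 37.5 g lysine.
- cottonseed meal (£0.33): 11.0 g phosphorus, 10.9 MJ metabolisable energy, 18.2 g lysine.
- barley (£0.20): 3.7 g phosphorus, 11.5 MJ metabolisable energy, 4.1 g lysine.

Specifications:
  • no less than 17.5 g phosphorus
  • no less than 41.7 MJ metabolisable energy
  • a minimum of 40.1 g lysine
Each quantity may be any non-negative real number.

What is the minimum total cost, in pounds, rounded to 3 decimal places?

£0.973

Treat it as an LP. Let x1 = kg of fish meal, x2 = kg of molasses, x3 = kg of pea protein, x4 = kg of cottonseed meal, x5 = kg of barley.
Minimise 1.67x1 + 0.16x2 + 0.85x3 + 0.33x4 + 0.2x5 with:
  23.5x1 + 0.6x2 + 5.5x3 + 11x4 + 3.7x5 ≥ 17.5   (phosphorus)
  12.7x1 + 9.8x2 + 14.3x3 + 10.9x4 + 11.5x5 ≥ 41.7   (metabolisable energy)
  45.3x1 + 0.2x2 + 37.5x3 + 18.2x4 + 4.1x5 ≥ 40.1   (lysine)
  x1, x2, x3, x4, x5 ≥ 0.
The optimal basis is {cottonseed meal, barley}; fish meal, molasses, pea protein drop out. Binding constraints: metabolisable energy and lysine.
So cottonseed meal = 1.763 kg, barley = 1.955 kg.
Objective = 0.33·1.763 + 0.2·1.955 = 0.97279.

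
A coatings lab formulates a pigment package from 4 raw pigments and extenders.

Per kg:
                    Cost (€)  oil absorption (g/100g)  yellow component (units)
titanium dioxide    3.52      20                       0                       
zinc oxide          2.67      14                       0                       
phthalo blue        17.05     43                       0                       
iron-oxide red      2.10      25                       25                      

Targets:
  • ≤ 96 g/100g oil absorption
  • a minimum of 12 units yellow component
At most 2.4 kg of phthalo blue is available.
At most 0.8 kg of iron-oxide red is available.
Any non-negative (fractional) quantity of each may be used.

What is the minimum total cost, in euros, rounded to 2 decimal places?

€1.01

This is a linear program. Let x1 = kg of titanium dioxide, x2 = kg of zinc oxide, x3 = kg of phthalo blue, x4 = kg of iron-oxide red.
Minimize 3.52x1 + 2.67x2 + 17.05x3 + 2.1x4 with:
  20x1 + 14x2 + 43x3 + 25x4 ≤ 96   (oil absorption)
  25x4 ≥ 12   (yellow component)
  x3 ≤ 2.4
  x4 ≤ 0.8
  x1, x2, x3, x4 ≥ 0.
At the optimum only iron-oxide red is positive (titanium dioxide, zinc oxide, phthalo blue = 0). Binding constraint: yellow component.
That vertex is x4 = 0.48.
Objective = 2.1·0.48 = 1.0080.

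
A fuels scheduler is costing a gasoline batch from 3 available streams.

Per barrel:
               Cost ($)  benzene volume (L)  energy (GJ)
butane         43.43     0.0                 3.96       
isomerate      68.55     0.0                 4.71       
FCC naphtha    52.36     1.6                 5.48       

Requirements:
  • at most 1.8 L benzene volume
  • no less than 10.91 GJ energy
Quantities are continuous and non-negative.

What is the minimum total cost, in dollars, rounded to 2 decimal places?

Let x1 = barrels of butane, x2 = barrels of isomerate, x3 = barrels of FCC naphtha.
Minimize 43.43x1 + 68.55x2 + 52.36x3 with:
  1.6x3 ≤ 1.8   (benzene volume)
  3.96x1 + 4.71x2 + 5.48x3 ≥ 10.91   (energy)
  x1, x2, x3 ≥ 0.
The cheapest feasible vertex uses only butane, FCC naphtha; isomerate is not used. There the benzene volume and energy constraints are tight.
Solving gives x1 = 1.1982, x3 = 1.125.
Objective = 43.43·1.1982 + 52.36·1.125 = 110.9428.

$110.94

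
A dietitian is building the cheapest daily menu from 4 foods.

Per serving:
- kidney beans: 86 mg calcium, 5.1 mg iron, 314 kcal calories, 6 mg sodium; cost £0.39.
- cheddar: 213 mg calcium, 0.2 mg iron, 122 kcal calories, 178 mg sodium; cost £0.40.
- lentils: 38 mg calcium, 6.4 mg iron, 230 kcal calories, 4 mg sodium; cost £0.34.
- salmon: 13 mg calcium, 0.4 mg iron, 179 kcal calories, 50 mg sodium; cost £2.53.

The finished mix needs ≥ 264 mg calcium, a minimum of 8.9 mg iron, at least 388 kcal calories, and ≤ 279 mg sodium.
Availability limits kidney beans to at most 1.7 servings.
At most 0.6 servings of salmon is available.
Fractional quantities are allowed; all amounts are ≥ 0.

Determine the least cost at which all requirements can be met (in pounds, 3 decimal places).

£0.861

Set it up as a linear program. Let x1 = servings of kidney beans, x2 = servings of cheddar, x3 = servings of lentils, x4 = servings of salmon.
Minimize 0.39x1 + 0.4x2 + 0.34x3 + 2.53x4 with:
  86x1 + 213x2 + 38x3 + 13x4 ≥ 264   (calcium)
  5.1x1 + 0.2x2 + 6.4x3 + 0.4x4 ≥ 8.9   (iron)
  314x1 + 122x2 + 230x3 + 179x4 ≥ 388   (calories)
  6x1 + 178x2 + 4x3 + 50x4 ≤ 279   (sodium)
  x1 ≤ 1.7
  x4 ≤ 0.6
  x1, x2, x3, x4 ≥ 0.
At the optimum only cheddar, lentils are positive (kidney beans, salmon = 0). Binding constraints: calcium and iron.
Solving gives x2 = 0.9969, x3 = 1.359.
Cost = 0.4·0.9969 + 0.34·1.359 = 0.86082.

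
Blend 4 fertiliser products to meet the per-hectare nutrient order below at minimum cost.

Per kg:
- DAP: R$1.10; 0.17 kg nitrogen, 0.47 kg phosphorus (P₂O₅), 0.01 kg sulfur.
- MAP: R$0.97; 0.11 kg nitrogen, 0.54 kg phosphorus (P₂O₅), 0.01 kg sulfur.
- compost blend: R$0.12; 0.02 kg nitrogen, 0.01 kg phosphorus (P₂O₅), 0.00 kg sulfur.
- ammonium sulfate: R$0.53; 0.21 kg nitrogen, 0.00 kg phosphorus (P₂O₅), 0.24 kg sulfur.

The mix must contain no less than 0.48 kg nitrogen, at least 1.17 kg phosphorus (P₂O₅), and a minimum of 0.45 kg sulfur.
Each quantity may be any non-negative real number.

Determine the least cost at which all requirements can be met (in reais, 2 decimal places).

Let x1 = kg of DAP, x2 = kg of MAP, x3 = kg of compost blend, x4 = kg of ammonium sulfate.
Minimise 1.1x1 + 0.97x2 + 0.12x3 + 0.53x4 s.t.:
  0.17x1 + 0.11x2 + 0.02x3 + 0.21x4 ≥ 0.48   (nitrogen)
  0.47x1 + 0.54x2 + 0.01x3 ≥ 1.17   (phosphorus (P₂O₅))
  0.01x1 + 0.01x2 + 0.24x4 ≥ 0.45   (sulfur)
  x1, x2, x3, x4 ≥ 0.
The minimum-cost mix takes nothing from DAP, compost blend — only MAP, ammonium sulfate. The phosphorus (P₂O₅) and sulfur requirements are met with equality.
That vertex is x2 = 2.167, x4 = 1.785.
Hence cost = 0.97·2.167 + 0.53·1.785 = R$3.0480.

R$3.05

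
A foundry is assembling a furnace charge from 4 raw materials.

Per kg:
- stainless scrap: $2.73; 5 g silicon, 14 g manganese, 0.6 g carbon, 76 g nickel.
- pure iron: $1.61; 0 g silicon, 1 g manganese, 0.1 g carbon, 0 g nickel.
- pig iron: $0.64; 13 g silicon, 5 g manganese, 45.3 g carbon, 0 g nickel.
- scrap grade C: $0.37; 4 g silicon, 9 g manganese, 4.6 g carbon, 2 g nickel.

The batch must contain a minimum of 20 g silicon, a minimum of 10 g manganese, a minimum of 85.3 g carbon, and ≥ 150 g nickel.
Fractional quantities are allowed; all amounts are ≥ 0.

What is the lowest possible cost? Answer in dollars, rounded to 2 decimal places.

$6.58

Let x1 = kg of stainless scrap, x2 = kg of pure iron, x3 = kg of pig iron, x4 = kg of scrap grade C.
Minimise 2.73x1 + 1.61x2 + 0.64x3 + 0.37x4 subject to:
  5x1 + 13x3 + 4x4 ≥ 20   (silicon)
  14x1 + 1x2 + 5x3 + 9x4 ≥ 10   (manganese)
  0.6x1 + 0.1x2 + 45.3x3 + 4.6x4 ≥ 85.3   (carbon)
  76x1 + 2x4 ≥ 150   (nickel)
  x1, x2, x3, x4 ≥ 0.
The cheapest feasible vertex uses only stainless scrap, pig iron; pure iron, scrap grade C are not used. There the carbon and nickel constraints are tight.
That vertex is x1 = 1.974, x3 = 1.857.
Hence cost = 2.73·1.974 + 0.64·1.857 = $6.5775.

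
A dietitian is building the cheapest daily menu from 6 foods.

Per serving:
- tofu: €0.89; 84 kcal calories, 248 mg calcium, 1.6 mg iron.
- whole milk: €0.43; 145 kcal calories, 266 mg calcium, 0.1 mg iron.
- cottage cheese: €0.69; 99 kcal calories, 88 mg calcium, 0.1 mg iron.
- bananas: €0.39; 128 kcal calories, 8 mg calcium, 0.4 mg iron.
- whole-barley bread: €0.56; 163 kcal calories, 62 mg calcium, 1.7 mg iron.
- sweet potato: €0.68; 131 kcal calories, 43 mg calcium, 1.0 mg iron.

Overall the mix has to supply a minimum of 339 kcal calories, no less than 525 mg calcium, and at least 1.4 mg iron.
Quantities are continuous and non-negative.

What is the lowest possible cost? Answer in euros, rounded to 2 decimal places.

Set it up as a linear program. Let x1 = servings of tofu, x2 = servings of whole milk, x3 = servings of cottage cheese, x4 = servings of bananas, x5 = servings of whole-barley bread, x6 = servings of sweet potato.
Minimise 0.89x1 + 0.43x2 + 0.69x3 + 0.39x4 + 0.56x5 + 0.68x6 s.t.:
  84x1 + 145x2 + 99x3 + 128x4 + 163x5 + 131x6 ≥ 339   (calories)
  248x1 + 266x2 + 88x3 + 8x4 + 62x5 + 43x6 ≥ 525   (calcium)
  1.6x1 + 0.1x2 + 0.1x3 + 0.4x4 + 1.7x5 + 1x6 ≥ 1.4   (iron)
  x1, x2, x3, x4, x5, x6 ≥ 0.
At the optimum only whole milk, whole-barley bread are positive (tofu, cottage cheese, bananas, sweet potato = 0). The calcium and iron requirements are met with equality.
Optimal quantities: whole milk = 1.807 servings, whole-barley bread = 0.7173 servings.
Hence cost = 0.43·1.807 + 0.56·0.7173 = €1.1787.

€1.18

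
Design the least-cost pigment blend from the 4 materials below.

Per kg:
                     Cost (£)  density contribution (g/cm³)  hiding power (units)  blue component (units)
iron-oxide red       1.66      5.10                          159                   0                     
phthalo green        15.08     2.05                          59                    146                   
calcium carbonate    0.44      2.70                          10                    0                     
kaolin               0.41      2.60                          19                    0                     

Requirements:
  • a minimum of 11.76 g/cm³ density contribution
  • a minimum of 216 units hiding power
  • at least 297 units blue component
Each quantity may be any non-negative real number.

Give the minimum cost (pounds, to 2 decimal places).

Let x1 = kg of iron-oxide red, x2 = kg of phthalo green, x3 = kg of calcium carbonate, x4 = kg of kaolin.
min 1.66x1 + 15.08x2 + 0.44x3 + 0.41x4 s.t.:
  5.1x1 + 2.05x2 + 2.7x3 + 2.6x4 ≥ 11.76   (density contribution)
  159x1 + 59x2 + 10x3 + 19x4 ≥ 216   (hiding power)
  146x2 ≥ 297   (blue component)
  x1, x2, x3, x4 ≥ 0.
The cheapest feasible vertex uses only iron-oxide red, phthalo green, kaolin; calcium carbonate is not used. Binding constraints: density contribution, hiding power, blue component.
Solving gives x1 = 0.33283, x2 = 2.0342, x4 = 2.2663.
Total cost: 1.66·0.33283 + 15.08·2.0342 + 0.41·2.2663 = 32.1574.

£32.16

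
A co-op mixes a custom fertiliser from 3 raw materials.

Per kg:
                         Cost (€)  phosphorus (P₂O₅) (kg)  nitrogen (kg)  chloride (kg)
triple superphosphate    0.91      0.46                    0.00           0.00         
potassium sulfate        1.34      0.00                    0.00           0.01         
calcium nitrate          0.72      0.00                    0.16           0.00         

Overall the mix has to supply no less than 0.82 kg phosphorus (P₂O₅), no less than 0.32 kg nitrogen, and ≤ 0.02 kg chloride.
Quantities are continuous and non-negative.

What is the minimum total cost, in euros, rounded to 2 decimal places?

€3.06

Set it up as a linear program. Let x1 = kg of triple superphosphate, x2 = kg of potassium sulfate, x3 = kg of calcium nitrate.
Minimize 0.91x1 + 1.34x2 + 0.72x3 s.t.:
  0.46x1 ≥ 0.82   (phosphorus (P₂O₅))
  0.16x3 ≥ 0.32   (nitrogen)
  0.01x2 ≤ 0.02   (chloride)
  x1, x2, x3 ≥ 0.
The cheapest feasible vertex uses only triple superphosphate, calcium nitrate; potassium sulfate is not used. There the phosphorus (P₂O₅) and nitrogen constraints are tight.
Optimal quantities: triple superphosphate = 1.783 kg, calcium nitrate = 2 kg.
Hence cost = 0.91·1.783 + 0.72·2 = €3.0625.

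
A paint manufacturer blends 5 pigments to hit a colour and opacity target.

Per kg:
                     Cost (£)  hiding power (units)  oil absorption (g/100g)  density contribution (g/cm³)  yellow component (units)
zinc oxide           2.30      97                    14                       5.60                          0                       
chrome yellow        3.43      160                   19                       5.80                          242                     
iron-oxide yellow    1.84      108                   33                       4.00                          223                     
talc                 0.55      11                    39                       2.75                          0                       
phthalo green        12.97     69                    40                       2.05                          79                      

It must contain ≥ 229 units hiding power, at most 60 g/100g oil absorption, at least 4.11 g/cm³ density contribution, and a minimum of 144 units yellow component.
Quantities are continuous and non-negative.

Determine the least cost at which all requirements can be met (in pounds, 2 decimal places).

Let x1 = kg of zinc oxide, x2 = kg of chrome yellow, x3 = kg of iron-oxide yellow, x4 = kg of talc, x5 = kg of phthalo green.
min 2.3x1 + 3.43x2 + 1.84x3 + 0.55x4 + 12.97x5 with:
  97x1 + 160x2 + 108x3 + 11x4 + 69x5 ≥ 229   (hiding power)
  14x1 + 19x2 + 33x3 + 39x4 + 40x5 ≤ 60   (oil absorption)
  5.6x1 + 5.8x2 + 4x3 + 2.75x4 + 2.05x5 ≥ 4.11   (density contribution)
  242x2 + 223x3 + 79x5 ≥ 144   (yellow component)
  x1, x2, x3, x4, x5 ≥ 0.
The optimal basis is {chrome yellow, iron-oxide yellow}; zinc oxide, talc, phthalo green drop out. There the hiding power and oil absorption constraints are tight.
Solving gives x2 = 0.3336, x3 = 1.626.
Objective = 3.43·0.3336 + 1.84·1.626 = 4.1361.

£4.14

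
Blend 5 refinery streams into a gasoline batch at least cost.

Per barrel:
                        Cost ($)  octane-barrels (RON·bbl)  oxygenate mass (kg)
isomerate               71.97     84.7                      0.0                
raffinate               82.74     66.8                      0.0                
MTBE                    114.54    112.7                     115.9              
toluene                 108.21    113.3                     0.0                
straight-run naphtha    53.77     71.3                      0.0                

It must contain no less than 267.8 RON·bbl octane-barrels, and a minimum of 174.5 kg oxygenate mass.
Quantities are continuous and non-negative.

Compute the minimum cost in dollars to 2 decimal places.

Set it up as a linear program. Let x1 = barrels of isomerate, x2 = barrels of raffinate, x3 = barrels of MTBE, x4 = barrels of toluene, x5 = barrels of straight-run naphtha.
Minimize 71.97x1 + 82.74x2 + 114.54x3 + 108.21x4 + 53.77x5 subject to:
  84.7x1 + 66.8x2 + 112.7x3 + 113.3x4 + 71.3x5 ≥ 267.8   (octane-barrels)
  115.9x3 ≥ 174.5   (oxygenate mass)
  x1, x2, x3, x4, x5 ≥ 0.
The optimal basis is {MTBE, straight-run naphtha}; isomerate, raffinate, toluene drop out. There the octane-barrels and oxygenate mass constraints are tight.
So MTBE = 1.50561 barrels, straight-run naphtha = 1.37613 barrels.
Cost = 114.54·1.50561 + 53.77·1.37613 = 246.4471.

$246.45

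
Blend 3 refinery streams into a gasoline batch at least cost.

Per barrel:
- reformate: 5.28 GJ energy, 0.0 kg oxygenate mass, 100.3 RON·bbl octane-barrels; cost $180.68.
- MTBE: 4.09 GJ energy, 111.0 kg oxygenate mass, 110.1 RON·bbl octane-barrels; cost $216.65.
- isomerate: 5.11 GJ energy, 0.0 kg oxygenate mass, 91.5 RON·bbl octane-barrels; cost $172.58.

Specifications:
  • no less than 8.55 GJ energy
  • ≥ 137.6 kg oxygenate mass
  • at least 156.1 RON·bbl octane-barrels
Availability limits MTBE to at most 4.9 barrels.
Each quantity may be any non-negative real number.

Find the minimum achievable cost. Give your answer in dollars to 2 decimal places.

This is a linear program. Let x1 = barrels of reformate, x2 = barrels of MTBE, x3 = barrels of isomerate.
Minimize 180.68x1 + 216.65x2 + 172.58x3 subject to:
  5.28x1 + 4.09x2 + 5.11x3 ≥ 8.55   (energy)
  111x2 ≥ 137.6   (oxygenate mass)
  100.3x1 + 110.1x2 + 91.5x3 ≥ 156.1   (octane-barrels)
  x2 ≤ 4.9
  x1, x2, x3 ≥ 0.
The cheapest feasible vertex uses only MTBE, isomerate; reformate is not used. Binding constraints: energy and oxygenate mass.
So MTBE = 1.23964 barrels, isomerate = 0.680993 barrels.
Hence cost = 216.65·1.23964 + 172.58·0.680993 = $386.0938.

$386.09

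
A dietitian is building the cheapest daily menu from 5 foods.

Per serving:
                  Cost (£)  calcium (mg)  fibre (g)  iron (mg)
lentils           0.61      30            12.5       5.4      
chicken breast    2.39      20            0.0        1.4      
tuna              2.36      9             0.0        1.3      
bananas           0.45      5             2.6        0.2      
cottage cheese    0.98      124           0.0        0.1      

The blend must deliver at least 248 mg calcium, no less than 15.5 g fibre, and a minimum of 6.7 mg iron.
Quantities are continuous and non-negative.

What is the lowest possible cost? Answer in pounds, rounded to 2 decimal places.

£2.42

This is a linear program. Let x1 = servings of lentils, x2 = servings of chicken breast, x3 = servings of tuna, x4 = servings of bananas, x5 = servings of cottage cheese.
Minimize 0.61x1 + 2.39x2 + 2.36x3 + 0.45x4 + 0.98x5 with:
  30x1 + 20x2 + 9x3 + 5x4 + 124x5 ≥ 248   (calcium)
  12.5x1 + 2.6x4 ≥ 15.5   (fibre)
  5.4x1 + 1.4x2 + 1.3x3 + 0.2x4 + 0.1x5 ≥ 6.7   (iron)
  x1, x2, x3, x4, x5 ≥ 0.
At the optimum only lentils, cottage cheese are positive (chicken breast, tuna, bananas = 0). The calcium and fibre requirements are met with equality.
That vertex is x1 = 1.24, x5 = 1.7.
Total cost: 0.61·1.24 + 0.98·1.7 = 2.4224.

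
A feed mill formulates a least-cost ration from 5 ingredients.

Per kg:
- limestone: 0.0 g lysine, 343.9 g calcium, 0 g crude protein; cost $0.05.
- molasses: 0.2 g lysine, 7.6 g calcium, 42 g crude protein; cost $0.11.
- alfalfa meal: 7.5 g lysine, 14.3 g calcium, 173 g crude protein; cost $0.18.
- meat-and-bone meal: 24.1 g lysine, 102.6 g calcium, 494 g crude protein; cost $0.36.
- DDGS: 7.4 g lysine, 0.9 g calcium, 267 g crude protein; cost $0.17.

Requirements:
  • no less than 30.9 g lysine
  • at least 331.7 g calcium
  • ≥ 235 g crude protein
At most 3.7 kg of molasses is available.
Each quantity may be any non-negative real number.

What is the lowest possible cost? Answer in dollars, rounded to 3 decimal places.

Let x1 = kg of limestone, x2 = kg of molasses, x3 = kg of alfalfa meal, x4 = kg of meat-and-bone meal, x5 = kg of DDGS.
min 0.05x1 + 0.11x2 + 0.18x3 + 0.36x4 + 0.17x5 s.t.:
  0.2x2 + 7.5x3 + 24.1x4 + 7.4x5 ≥ 30.9   (lysine)
  343.9x1 + 7.6x2 + 14.3x3 + 102.6x4 + 0.9x5 ≥ 331.7   (calcium)
  42x2 + 173x3 + 494x4 + 267x5 ≥ 235   (crude protein)
  x2 ≤ 3.7
  x1, x2, x3, x4, x5 ≥ 0.
The cheapest feasible vertex uses only limestone, meat-and-bone meal; molasses, alfalfa meal, DDGS are not used. The lysine and calcium requirements are met with equality.
Solving gives x1 = 0.582, x4 = 1.282.
Cost = 0.05·0.582 + 0.36·1.282 = 0.49062.

$0.491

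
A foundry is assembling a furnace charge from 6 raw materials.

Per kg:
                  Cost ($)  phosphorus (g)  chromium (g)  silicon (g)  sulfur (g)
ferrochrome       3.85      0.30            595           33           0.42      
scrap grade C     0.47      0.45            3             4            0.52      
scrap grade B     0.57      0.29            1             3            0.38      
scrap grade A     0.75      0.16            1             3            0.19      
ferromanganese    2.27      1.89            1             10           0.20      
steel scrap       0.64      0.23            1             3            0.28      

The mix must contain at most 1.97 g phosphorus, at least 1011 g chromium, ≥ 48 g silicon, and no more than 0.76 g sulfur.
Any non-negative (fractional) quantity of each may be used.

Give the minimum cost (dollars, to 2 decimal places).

Let x1 = kg of ferrochrome, x2 = kg of scrap grade C, x3 = kg of scrap grade B, x4 = kg of scrap grade A, x5 = kg of ferromanganese, x6 = kg of steel scrap.
Minimise 3.85x1 + 0.47x2 + 0.57x3 + 0.75x4 + 2.27x5 + 0.64x6 subject to:
  0.3x1 + 0.45x2 + 0.29x3 + 0.16x4 + 1.89x5 + 0.23x6 ≤ 1.97   (phosphorus)
  595x1 + 3x2 + 1x3 + 1x4 + 1x5 + 1x6 ≥ 1011   (chromium)
  33x1 + 4x2 + 3x3 + 3x4 + 10x5 + 3x6 ≥ 48   (silicon)
  0.42x1 + 0.52x2 + 0.38x3 + 0.19x4 + 0.2x5 + 0.28x6 ≤ 0.76   (sulfur)
  x1, x2, x3, x4, x5, x6 ≥ 0.
The cheapest feasible vertex uses only ferrochrome; scrap grade C, scrap grade B, scrap grade A, ferromanganese, steel scrap are not used. There the chromium constraint is tight.
That vertex is x1 = 1.699.
Cost = 3.85·1.699 = 6.5412.

$6.54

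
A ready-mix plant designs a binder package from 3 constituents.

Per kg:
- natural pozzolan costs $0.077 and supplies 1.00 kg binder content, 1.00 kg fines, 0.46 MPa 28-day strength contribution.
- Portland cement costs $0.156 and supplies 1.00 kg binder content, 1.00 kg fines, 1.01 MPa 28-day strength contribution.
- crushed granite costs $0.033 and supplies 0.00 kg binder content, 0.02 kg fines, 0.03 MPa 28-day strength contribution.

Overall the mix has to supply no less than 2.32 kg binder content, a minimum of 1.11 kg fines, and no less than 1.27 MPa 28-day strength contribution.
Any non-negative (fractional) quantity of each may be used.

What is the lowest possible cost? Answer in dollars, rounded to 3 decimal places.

Set it up as a linear program. Let x1 = kg of natural pozzolan, x2 = kg of Portland cement, x3 = kg of crushed granite.
min 0.077x1 + 0.156x2 + 0.033x3 subject to:
  1x1 + 1x2 ≥ 2.32   (binder content)
  1x1 + 1x2 + 0.02x3 ≥ 1.11   (fines)
  0.46x1 + 1.01x2 + 0.03x3 ≥ 1.27   (28-day strength contribution)
  x1, x2, x3 ≥ 0.
At the optimum only natural pozzolan, Portland cement are positive (crushed granite = 0). There the binder content and 28-day strength contribution constraints are tight.
That vertex is x1 = 1.951, x2 = 0.3687.
Cost = 0.077·1.951 + 0.156·0.3687 = 0.20774.

$0.208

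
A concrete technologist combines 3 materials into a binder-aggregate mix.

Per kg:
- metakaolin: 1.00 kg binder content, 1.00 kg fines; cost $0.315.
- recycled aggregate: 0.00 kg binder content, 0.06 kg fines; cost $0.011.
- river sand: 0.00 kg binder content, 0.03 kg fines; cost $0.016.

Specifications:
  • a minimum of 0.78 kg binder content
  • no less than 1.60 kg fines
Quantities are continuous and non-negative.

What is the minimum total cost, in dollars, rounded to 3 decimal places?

Let x1 = kg of metakaolin, x2 = kg of recycled aggregate, x3 = kg of river sand.
Minimize 0.315x1 + 0.011x2 + 0.016x3 s.t.:
  1x1 ≥ 0.78   (binder content)
  1x1 + 0.06x2 + 0.03x3 ≥ 1.6   (fines)
  x1, x2, x3 ≥ 0.
At the optimum only metakaolin, recycled aggregate are positive (river sand = 0). The binder content and fines requirements are met with equality.
Optimal quantities: metakaolin = 0.78 kg, recycled aggregate = 13.67 kg.
Cost = 0.315·0.78 + 0.011·13.67 = 0.39607.

$0.396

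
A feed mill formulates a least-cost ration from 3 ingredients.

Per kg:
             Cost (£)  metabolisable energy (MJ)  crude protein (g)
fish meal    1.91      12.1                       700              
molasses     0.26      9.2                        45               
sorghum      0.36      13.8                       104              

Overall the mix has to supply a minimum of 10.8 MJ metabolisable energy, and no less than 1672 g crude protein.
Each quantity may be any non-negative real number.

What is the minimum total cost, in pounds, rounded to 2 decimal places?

£4.56

This is a linear program. Let x1 = kg of fish meal, x2 = kg of molasses, x3 = kg of sorghum.
Minimize 1.91x1 + 0.26x2 + 0.36x3 s.t.:
  12.1x1 + 9.2x2 + 13.8x3 ≥ 10.8   (metabolisable energy)
  700x1 + 45x2 + 104x3 ≥ 1672   (crude protein)
  x1, x2, x3 ≥ 0.
The cheapest feasible vertex uses only fish meal; molasses, sorghum are not used. Binding constraint: crude protein.
So fish meal = 2.389 kg.
Hence cost = 1.91·2.389 = £4.5630.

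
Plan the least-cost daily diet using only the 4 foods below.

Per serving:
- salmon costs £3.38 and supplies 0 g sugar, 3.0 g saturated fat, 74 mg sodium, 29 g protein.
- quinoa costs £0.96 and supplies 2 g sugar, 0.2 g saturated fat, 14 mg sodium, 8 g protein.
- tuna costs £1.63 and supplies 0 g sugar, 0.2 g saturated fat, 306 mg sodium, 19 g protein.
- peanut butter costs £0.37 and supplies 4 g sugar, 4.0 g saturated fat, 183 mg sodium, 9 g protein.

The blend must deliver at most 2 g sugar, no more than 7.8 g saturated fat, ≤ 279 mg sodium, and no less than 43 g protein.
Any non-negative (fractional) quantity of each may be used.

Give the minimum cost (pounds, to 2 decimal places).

£4.47

Let x1 = servings of salmon, x2 = servings of quinoa, x3 = servings of tuna, x4 = servings of peanut butter.
Minimise 3.38x1 + 0.96x2 + 1.63x3 + 0.37x4 subject to:
  2x2 + 4x4 ≤ 2   (sugar)
  3x1 + 0.2x2 + 0.2x3 + 4x4 ≤ 7.8   (saturated fat)
  74x1 + 14x2 + 306x3 + 183x4 ≤ 279   (sodium)
  29x1 + 8x2 + 19x3 + 9x4 ≥ 43   (protein)
  x1, x2, x3, x4 ≥ 0.
The optimal basis is {salmon, tuna, peanut butter}; quinoa drops out. There the sugar, sodium, protein constraints are tight.
So salmon = 1.1 servings, tuna = 0.3466 servings, peanut butter = 0.5 servings.
Cost = 3.38·1.1 + 1.63·0.3466 + 0.37·0.5 = 4.4680.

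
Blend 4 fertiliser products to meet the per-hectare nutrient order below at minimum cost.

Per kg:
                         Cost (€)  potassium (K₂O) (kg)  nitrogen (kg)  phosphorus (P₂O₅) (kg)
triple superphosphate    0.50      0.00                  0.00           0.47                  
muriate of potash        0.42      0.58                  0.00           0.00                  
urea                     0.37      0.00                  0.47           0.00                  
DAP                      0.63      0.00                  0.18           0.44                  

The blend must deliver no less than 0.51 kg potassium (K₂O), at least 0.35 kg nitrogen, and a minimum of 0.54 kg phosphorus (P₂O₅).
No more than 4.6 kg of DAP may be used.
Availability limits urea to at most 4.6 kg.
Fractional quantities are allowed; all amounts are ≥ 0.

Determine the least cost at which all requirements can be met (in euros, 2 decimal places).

Treat it as an LP. Let x1 = kg of triple superphosphate, x2 = kg of muriate of potash, x3 = kg of urea, x4 = kg of DAP.
Minimise 0.5x1 + 0.42x2 + 0.37x3 + 0.63x4 with:
  0.58x2 ≥ 0.51   (potassium (K₂O))
  0.47x3 + 0.18x4 ≥ 0.35   (nitrogen)
  0.47x1 + 0.44x4 ≥ 0.54   (phosphorus (P₂O₅))
  x4 ≤ 4.6
  x3 ≤ 4.6
  x1, x2, x3, x4 ≥ 0.
The cheapest feasible vertex uses only triple superphosphate, muriate of potash, urea; DAP is not used. There the potassium (K₂O), nitrogen, phosphorus (P₂O₅) constraints are tight.
Solving gives x1 = 1.149, x2 = 0.8793, x3 = 0.7447.
Objective = 0.5·1.149 + 0.42·0.8793 + 0.37·0.7447 = 1.2193.

€1.22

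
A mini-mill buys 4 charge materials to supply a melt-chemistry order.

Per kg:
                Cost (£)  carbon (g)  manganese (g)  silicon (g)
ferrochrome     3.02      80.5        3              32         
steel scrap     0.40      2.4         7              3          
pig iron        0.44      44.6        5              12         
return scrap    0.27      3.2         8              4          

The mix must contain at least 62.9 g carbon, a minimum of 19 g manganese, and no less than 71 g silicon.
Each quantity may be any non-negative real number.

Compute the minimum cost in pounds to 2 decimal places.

Set it up as a linear program. Let x1 = kg of ferrochrome, x2 = kg of steel scrap, x3 = kg of pig iron, x4 = kg of return scrap.
min 3.02x1 + 0.4x2 + 0.44x3 + 0.27x4 s.t.:
  80.5x1 + 2.4x2 + 44.6x3 + 3.2x4 ≥ 62.9   (carbon)
  3x1 + 7x2 + 5x3 + 8x4 ≥ 19   (manganese)
  32x1 + 3x2 + 12x3 + 4x4 ≥ 71   (silicon)
  x1, x2, x3, x4 ≥ 0.
The optimal basis is {pig iron}; ferrochrome, steel scrap, return scrap drop out. There the silicon constraint is tight.
That vertex is x3 = 5.917.
Hence cost = 0.44·5.917 = £2.6035.

£2.60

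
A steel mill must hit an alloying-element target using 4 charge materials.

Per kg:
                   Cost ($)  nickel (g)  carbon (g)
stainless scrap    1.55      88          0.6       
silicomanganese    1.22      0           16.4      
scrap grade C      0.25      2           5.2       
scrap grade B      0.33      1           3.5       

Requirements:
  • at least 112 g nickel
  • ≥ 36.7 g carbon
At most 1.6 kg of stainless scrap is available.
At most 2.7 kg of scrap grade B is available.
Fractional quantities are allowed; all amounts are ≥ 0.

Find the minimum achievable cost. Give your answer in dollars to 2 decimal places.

$3.46

Let x1 = kg of stainless scrap, x2 = kg of silicomanganese, x3 = kg of scrap grade C, x4 = kg of scrap grade B.
Minimize 1.55x1 + 1.22x2 + 0.25x3 + 0.33x4 s.t.:
  88x1 + 2x3 + 1x4 ≥ 112   (nickel)
  0.6x1 + 16.4x2 + 5.2x3 + 3.5x4 ≥ 36.7   (carbon)
  x1 ≤ 1.6
  x4 ≤ 2.7
  x1, x2, x3, x4 ≥ 0.
At the optimum only stainless scrap, scrap grade C are positive (silicomanganese, scrap grade B = 0). The nickel and carbon requirements are met with equality.
Solving gives x1 = 1.115, x3 = 6.929.
Objective = 1.55·1.115 + 0.25·6.929 = 3.4605.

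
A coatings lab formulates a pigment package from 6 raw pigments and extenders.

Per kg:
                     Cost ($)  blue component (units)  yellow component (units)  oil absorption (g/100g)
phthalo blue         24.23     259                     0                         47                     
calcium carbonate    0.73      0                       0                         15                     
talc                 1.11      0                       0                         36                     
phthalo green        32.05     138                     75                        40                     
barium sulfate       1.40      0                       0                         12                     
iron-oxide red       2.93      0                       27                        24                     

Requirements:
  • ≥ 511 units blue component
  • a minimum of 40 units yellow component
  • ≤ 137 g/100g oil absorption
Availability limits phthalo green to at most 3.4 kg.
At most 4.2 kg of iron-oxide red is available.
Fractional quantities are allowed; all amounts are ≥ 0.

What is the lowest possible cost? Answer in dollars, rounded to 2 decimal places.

This is a linear program. Let x1 = kg of phthalo blue, x2 = kg of calcium carbonate, x3 = kg of talc, x4 = kg of phthalo green, x5 = kg of barium sulfate, x6 = kg of iron-oxide red.
min 24.23x1 + 0.73x2 + 1.11x3 + 32.05x4 + 1.4x5 + 2.93x6 with:
  259x1 + 138x4 ≥ 511   (blue component)
  75x4 + 27x6 ≥ 40   (yellow component)
  47x1 + 15x2 + 36x3 + 40x4 + 12x5 + 24x6 ≤ 137   (oil absorption)
  x4 ≤ 3.4
  x6 ≤ 4.2
  x1, x2, x3, x4, x5, x6 ≥ 0.
The minimum-cost mix takes nothing from calcium carbonate, talc, phthalo green, barium sulfate — only phthalo blue, iron-oxide red. There the blue component and yellow component constraints are tight.
Optimal quantities: phthalo blue = 1.973 kg, iron-oxide red = 1.481 kg.
Hence cost = 24.23·1.973 + 2.93·1.481 = $52.1451.

$52.15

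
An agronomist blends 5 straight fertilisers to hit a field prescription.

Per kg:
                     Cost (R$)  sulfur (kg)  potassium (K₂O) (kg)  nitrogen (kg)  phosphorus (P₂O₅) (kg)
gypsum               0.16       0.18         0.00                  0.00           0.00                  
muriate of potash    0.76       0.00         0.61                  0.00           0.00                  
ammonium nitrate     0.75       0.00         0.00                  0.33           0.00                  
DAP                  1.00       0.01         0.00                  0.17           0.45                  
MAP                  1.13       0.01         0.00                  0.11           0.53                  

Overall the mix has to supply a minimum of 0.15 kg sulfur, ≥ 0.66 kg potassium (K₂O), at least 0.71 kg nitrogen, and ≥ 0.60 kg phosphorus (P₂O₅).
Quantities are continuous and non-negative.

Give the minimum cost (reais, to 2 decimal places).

R$3.38

Set it up as a linear program. Let x1 = kg of gypsum, x2 = kg of muriate of potash, x3 = kg of ammonium nitrate, x4 = kg of DAP, x5 = kg of MAP.
Minimise 0.16x1 + 0.76x2 + 0.75x3 + 1x4 + 1.13x5 with:
  0.18x1 + 0.01x4 + 0.01x5 ≥ 0.15   (sulfur)
  0.61x2 ≥ 0.66   (potassium (K₂O))
  0.33x3 + 0.17x4 + 0.11x5 ≥ 0.71   (nitrogen)
  0.45x4 + 0.53x5 ≥ 0.6   (phosphorus (P₂O₅))
  x1, x2, x3, x4, x5 ≥ 0.
The optimal basis is {gypsum, muriate of potash, ammonium nitrate, DAP}; MAP drops out. There the sulfur, potassium (K₂O), nitrogen, phosphorus (P₂O₅) constraints are tight.
So gypsum = 0.7593 kg, muriate of potash = 1.082 kg, ammonium nitrate = 1.465 kg, DAP = 1.333 kg.
Objective = 0.16·0.7593 + 0.76·1.082 + 0.75·1.465 + 1·1.333 = 3.3756.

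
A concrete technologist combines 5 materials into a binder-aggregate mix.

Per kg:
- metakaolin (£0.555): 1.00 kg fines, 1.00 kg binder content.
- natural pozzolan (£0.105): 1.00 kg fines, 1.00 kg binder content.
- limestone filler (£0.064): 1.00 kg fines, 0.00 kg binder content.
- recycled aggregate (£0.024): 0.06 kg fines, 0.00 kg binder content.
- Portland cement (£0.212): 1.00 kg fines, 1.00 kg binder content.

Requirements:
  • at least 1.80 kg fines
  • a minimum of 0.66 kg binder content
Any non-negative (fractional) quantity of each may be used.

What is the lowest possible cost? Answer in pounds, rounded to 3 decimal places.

£0.142

Treat it as an LP. Let x1 = kg of metakaolin, x2 = kg of natural pozzolan, x3 = kg of limestone filler, x4 = kg of recycled aggregate, x5 = kg of Portland cement.
min 0.555x1 + 0.105x2 + 0.064x3 + 0.024x4 + 0.212x5 with:
  1x1 + 1x2 + 1x3 + 0.06x4 + 1x5 ≥ 1.8   (fines)
  1x1 + 1x2 + 1x5 ≥ 0.66   (binder content)
  x1, x2, x3, x4, x5 ≥ 0.
At the optimum only natural pozzolan, limestone filler are positive (metakaolin, recycled aggregate, Portland cement = 0). There the fines and binder content constraints are tight.
Optimal quantities: natural pozzolan = 0.66 kg, limestone filler = 1.14 kg.
Total cost: 0.105·0.66 + 0.064·1.14 = 0.14226.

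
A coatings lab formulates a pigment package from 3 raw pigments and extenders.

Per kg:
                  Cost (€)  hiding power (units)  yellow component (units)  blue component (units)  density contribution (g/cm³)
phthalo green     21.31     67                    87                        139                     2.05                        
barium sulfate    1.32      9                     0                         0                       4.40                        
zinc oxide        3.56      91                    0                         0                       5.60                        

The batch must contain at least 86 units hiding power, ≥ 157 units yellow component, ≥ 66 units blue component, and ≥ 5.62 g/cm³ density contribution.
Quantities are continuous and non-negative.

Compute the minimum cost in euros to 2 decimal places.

€39.03

Let x1 = kg of phthalo green, x2 = kg of barium sulfate, x3 = kg of zinc oxide.
Minimise 21.31x1 + 1.32x2 + 3.56x3 with:
  67x1 + 9x2 + 91x3 ≥ 86   (hiding power)
  87x1 ≥ 157   (yellow component)
  139x1 ≥ 66   (blue component)
  2.05x1 + 4.4x2 + 5.6x3 ≥ 5.62   (density contribution)
  x1, x2, x3 ≥ 0.
The cheapest feasible vertex uses only phthalo green, barium sulfate; zinc oxide is not used. There the yellow component and density contribution constraints are tight.
Solving gives x1 = 1.8046, x2 = 0.43649.
Objective = 21.31·1.8046 + 1.32·0.43649 = 39.0322.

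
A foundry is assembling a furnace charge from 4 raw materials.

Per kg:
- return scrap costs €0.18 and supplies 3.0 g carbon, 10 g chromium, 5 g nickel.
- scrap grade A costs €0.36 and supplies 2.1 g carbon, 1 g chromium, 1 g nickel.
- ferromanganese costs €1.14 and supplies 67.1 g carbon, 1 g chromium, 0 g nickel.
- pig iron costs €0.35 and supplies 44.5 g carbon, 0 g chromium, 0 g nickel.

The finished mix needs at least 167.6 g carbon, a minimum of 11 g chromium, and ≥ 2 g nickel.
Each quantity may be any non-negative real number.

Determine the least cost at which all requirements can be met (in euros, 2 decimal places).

€1.49

Treat it as an LP. Let x1 = kg of return scrap, x2 = kg of scrap grade A, x3 = kg of ferromanganese, x4 = kg of pig iron.
Minimise 0.18x1 + 0.36x2 + 1.14x3 + 0.35x4 with:
  3x1 + 2.1x2 + 67.1x3 + 44.5x4 ≥ 167.6   (carbon)
  10x1 + 1x2 + 1x3 ≥ 11   (chromium)
  5x1 + 1x2 ≥ 2   (nickel)
  x1, x2, x3, x4 ≥ 0.
The optimal basis is {return scrap, pig iron}; scrap grade A, ferromanganese drop out. The carbon and chromium requirements are met with equality.
Optimal quantities: return scrap = 1.1 kg, pig iron = 3.692 kg.
Objective = 0.18·1.1 + 0.35·3.692 = 1.4902.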